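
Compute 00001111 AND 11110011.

AND: 1 only when both bits are 1
  00001111
& 11110011
----------
  00000011
Decimal: 15 & 243 = 3



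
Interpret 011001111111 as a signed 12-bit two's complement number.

Binary: 011001111111
Sign bit: 0 (non-negative)
Read directly as an unsigned value:
011001111111 = 1024 + 512 + 64 + 32 + 16 + 8 + 4 + 2 + 1 = 1663
Value: 1663



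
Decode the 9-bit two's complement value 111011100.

Binary: 111011100
Sign bit: 1 (negative)
Invert: 000100011
Add 1:  000100100
Magnitude: 000100100 = 32 + 4 = 36
Value: -36



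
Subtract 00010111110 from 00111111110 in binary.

Method 1 - Direct subtraction (column by column from the right: bit − bit − borrow-in; if negative, add 2 and borrow 1 from the next column):
borrow: 00000000000
        00111111110
-       00010111110
-------------------
        00101000000

Method 2 - Add two's complement:
Two's complement of 00010111110: invert → 11101000001, add 1 → 11101000010
  00111111110
+ 11101000010
-------------
 100101000000  (end carry out of the top bit = 1)
Discarding the end carry: 00101000000
Decimal check:
  00111111110 = 256 + 128 + 64 + 32 + 16 + 8 + 4 + 2 = 510
  00010111110 = 128 + 32 + 16 + 8 + 4 + 2 = 190
  510 - 190 = 320, and 00101000000 = 256 + 64 = 320 ✓



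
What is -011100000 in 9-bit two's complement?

Original: 011100000
Step 1 - Invert all bits: 100011111
Step 2 - Add 1: 100100000
Verification: 011100000 + 100100000 = 1000000000; discarding the end carry (carry out of the top bit) leaves the 9-bit value 000000000, as required for x + (-x)



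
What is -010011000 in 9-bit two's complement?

Original: 010011000
Step 1 - Invert all bits: 101100111
Step 2 - Add 1: 101101000
Verification: 010011000 + 101101000 = 1000000000; discarding the end carry (carry out of the top bit) leaves the 9-bit value 000000000, as required for x + (-x)



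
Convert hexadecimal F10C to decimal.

Expand by place value (powers of 16):
Digit values: F = 15, C = 12
F10C = 15 × 16^3 + 1 × 16^2 + 0 × 16^1 + 12 × 16^0
= 15 × 4096 + 1 × 256 + 0 × 16 + 12 × 1
= 61440 + 256 + 0 + 12
= 61708



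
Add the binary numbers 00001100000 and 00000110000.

Add column by column from the right: bit + bit + carry-in; write the sum mod 2, carry 1 when the sum is 2 or 3.
carry:  00011000000
        00001100000
+       00000110000
-------------------
       000010010000
(the carry out of the leftmost column, 0, becomes the leading bit)
Decimal check:
  00001100000 = 64 + 32 = 96
  00000110000 = 32 + 16 = 48
  96 + 48 = 144, and 000010010000 = 128 + 16 = 144 ✓



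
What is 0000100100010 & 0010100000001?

AND: 1 only when both bits are 1
  0000100100010
& 0010100000001
---------------
  0000100000000
Decimal: 290 & 1281 = 256



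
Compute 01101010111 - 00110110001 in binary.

Method 1 - Direct subtraction (column by column from the right: bit − bit − borrow-in; if negative, add 2 and borrow 1 from the next column):
borrow: 01101000000
        01101010111
-       00110110001
-------------------
        00110100110

Method 2 - Add two's complement:
Two's complement of 00110110001: invert → 11001001110, add 1 → 11001001111
  01101010111
+ 11001001111
-------------
 100110100110  (end carry out of the top bit = 1)
Discarding the end carry: 00110100110
Decimal check:
  01101010111 = 512 + 256 + 64 + 16 + 4 + 2 + 1 = 855
  00110110001 = 256 + 128 + 32 + 16 + 1 = 433
  855 - 433 = 422, and 00110100110 = 256 + 128 + 32 + 4 + 2 = 422 ✓



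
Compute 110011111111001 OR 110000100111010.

OR: 1 when either bit is 1
  110011111111001
| 110000100111010
-----------------
  110011111111011
Decimal: 26617 | 24890 = 26619



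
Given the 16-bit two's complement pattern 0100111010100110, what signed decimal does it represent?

Binary: 0100111010100110
Sign bit: 0 (non-negative)
Read directly as an unsigned value:
0100111010100110 = 16384 + 2048 + 1024 + 512 + 128 + 32 + 4 + 2 = 20134
Value: 20134



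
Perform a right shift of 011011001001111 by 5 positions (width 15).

Original: 011011001001111 (decimal 13903)
Shift right by 5 positions
Drop the 5 low bits; fill with zeros on the left
Result: 000000110110010 (decimal 434)
Equivalent: 13903 >> 5 = 13903 ÷ 2^5 = 434



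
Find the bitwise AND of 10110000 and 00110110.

AND: 1 only when both bits are 1
  10110000
& 00110110
----------
  00110000
Decimal: 176 & 54 = 48



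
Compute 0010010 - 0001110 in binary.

Method 1 - Direct subtraction (column by column from the right: bit − bit − borrow-in; if negative, add 2 and borrow 1 from the next column):
borrow: 0011000
        0010010
-       0001110
---------------
        0000100

Method 2 - Add two's complement:
Two's complement of 0001110: invert → 1110001, add 1 → 1110010
  0010010
+ 1110010
---------
 10000100  (end carry out of the top bit = 1)
Discarding the end carry: 0000100
Decimal check:
  0010010 = 16 + 2 = 18
  0001110 = 8 + 4 + 2 = 14
  18 - 14 = 4, and 0000100 = 4 ✓



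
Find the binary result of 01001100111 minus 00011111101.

Method 1 - Direct subtraction (column by column from the right: bit − bit − borrow-in; if negative, add 2 and borrow 1 from the next column):
borrow: 01111110000
        01001100111
-       00011111101
-------------------
        00101101010

Method 2 - Add two's complement:
Two's complement of 00011111101: invert → 11100000010, add 1 → 11100000011
  01001100111
+ 11100000011
-------------
 100101101010  (end carry out of the top bit = 1)
Discarding the end carry: 00101101010
Decimal check:
  01001100111 = 512 + 64 + 32 + 4 + 2 + 1 = 615
  00011111101 = 128 + 64 + 32 + 16 + 8 + 4 + 1 = 253
  615 - 253 = 362, and 00101101010 = 256 + 64 + 32 + 8 + 2 = 362 ✓



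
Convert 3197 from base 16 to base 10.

Expand by place value (powers of 16):
3197 = 3 × 16^3 + 1 × 16^2 + 9 × 16^1 + 7 × 16^0
= 3 × 4096 + 1 × 256 + 9 × 16 + 7 × 1
= 12288 + 256 + 144 + 7
= 12695



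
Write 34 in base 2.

Using repeated division by 2:
34 ÷ 2 = 17 remainder 0
17 ÷ 2 = 8 remainder 1
8 ÷ 2 = 4 remainder 0
4 ÷ 2 = 2 remainder 0
2 ÷ 2 = 1 remainder 0
1 ÷ 2 = 0 remainder 1
Reading remainders bottom to top: 100010



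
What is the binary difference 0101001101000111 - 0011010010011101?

Method 1 - Direct subtraction (column by column from the right: bit − bit − borrow-in; if negative, add 2 and borrow 1 from the next column):
borrow: 0111100101110000
        0101001101000111
-       0011010010011101
------------------------
        0001111010101010

Method 2 - Add two's complement:
Two's complement of 0011010010011101: invert → 1100101101100010, add 1 → 1100101101100011
  0101001101000111
+ 1100101101100011
------------------
 10001111010101010  (end carry out of the top bit = 1)
Discarding the end carry: 0001111010101010
Decimal check:
  0101001101000111 = 16384 + 4096 + 512 + 256 + 64 + 4 + 2 + 1 = 21319
  0011010010011101 = 8192 + 4096 + 1024 + 128 + 16 + 8 + 4 + 1 = 13469
  21319 - 13469 = 7850, and 0001111010101010 = 4096 + 2048 + 1024 + 512 + 128 + 32 + 8 + 2 = 7850 ✓



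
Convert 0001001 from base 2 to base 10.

Sum of powers of 2 for each 1-bit:
2^0 + 2^3
= 1 + 8
= 9



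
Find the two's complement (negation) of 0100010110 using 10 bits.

Original: 0100010110
Step 1 - Invert all bits: 1011101001
Step 2 - Add 1: 1011101010
Verification: 0100010110 + 1011101010 = 10000000000; discarding the end carry (carry out of the top bit) leaves the 10-bit value 0000000000, as required for x + (-x)



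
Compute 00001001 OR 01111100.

OR: 1 when either bit is 1
  00001001
| 01111100
----------
  01111101
Decimal: 9 | 124 = 125



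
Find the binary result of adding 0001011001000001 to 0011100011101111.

Add column by column from the right: bit + bit + carry-in; write the sum mod 2, carry 1 when the sum is 2 or 3.
carry:  0110000110011110
        0001011001000001
+       0011100011101111
------------------------
       00100111100110000
(the carry out of the leftmost column, 0, becomes the leading bit)
Decimal check:
  0001011001000001 = 4096 + 1024 + 512 + 64 + 1 = 5697
  0011100011101111 = 8192 + 4096 + 2048 + 128 + 64 + 32 + 8 + 4 + 2 + 1 = 14575
  5697 + 14575 = 20272, and 00100111100110000 = 16384 + 2048 + 1024 + 512 + 256 + 32 + 16 = 20272 ✓



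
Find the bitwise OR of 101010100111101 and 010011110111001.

OR: 1 when either bit is 1
  101010100111101
| 010011110111001
-----------------
  111011110111101
Decimal: 21821 | 10169 = 30653



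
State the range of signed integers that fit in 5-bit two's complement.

For 5-bit two's complement:
Minimum: -2^4 = -16
Maximum: 2^4 - 1 = 15



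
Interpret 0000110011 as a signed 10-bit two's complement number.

Binary: 0000110011
Sign bit: 0 (non-negative)
Read directly as an unsigned value:
0000110011 = 32 + 16 + 2 + 1 = 51
Value: 51



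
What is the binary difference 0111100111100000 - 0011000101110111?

Method 1 - Direct subtraction (column by column from the right: bit − bit − borrow-in; if negative, add 2 and borrow 1 from the next column):
borrow: 0000000011111110
        0111100111100000
-       0011000101110111
------------------------
        0100100001101001

Method 2 - Add two's complement:
Two's complement of 0011000101110111: invert → 1100111010001000, add 1 → 1100111010001001
  0111100111100000
+ 1100111010001001
------------------
 10100100001101001  (end carry out of the top bit = 1)
Discarding the end carry: 0100100001101001
Decimal check:
  0111100111100000 = 16384 + 8192 + 4096 + 2048 + 256 + 128 + 64 + 32 = 31200
  0011000101110111 = 8192 + 4096 + 256 + 64 + 32 + 16 + 4 + 2 + 1 = 12663
  31200 - 12663 = 18537, and 0100100001101001 = 16384 + 2048 + 64 + 32 + 8 + 1 = 18537 ✓



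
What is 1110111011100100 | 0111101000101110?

OR: 1 when either bit is 1
  1110111011100100
| 0111101000101110
------------------
  1111111011101110
Decimal: 61156 | 31278 = 65262



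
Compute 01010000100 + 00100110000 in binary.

Add column by column from the right: bit + bit + carry-in; write the sum mod 2, carry 1 when the sum is 2 or 3.
carry:  00000000000
        01010000100
+       00100110000
-------------------
       001110110100
(the carry out of the leftmost column, 0, becomes the leading bit)
Decimal check:
  01010000100 = 512 + 128 + 4 = 644
  00100110000 = 256 + 32 + 16 = 304
  644 + 304 = 948, and 001110110100 = 512 + 256 + 128 + 32 + 16 + 4 = 948 ✓



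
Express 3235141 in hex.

Using repeated division by 16 (digits 10–15 are A–F):
3235141 ÷ 16 = 202196 remainder 5
202196 ÷ 16 = 12637 remainder 4
12637 ÷ 16 = 789 remainder 13 (D)
789 ÷ 16 = 49 remainder 5
49 ÷ 16 = 3 remainder 1
3 ÷ 16 = 0 remainder 3
Reading remainders bottom to top: 315D45



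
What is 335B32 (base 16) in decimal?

Expand by place value (powers of 16):
Digit values: B = 11
335B32 = 3 × 16^5 + 3 × 16^4 + 5 × 16^3 + 11 × 16^2 + 3 × 16^1 + 2 × 16^0
= 3 × 1048576 + 3 × 65536 + 5 × 4096 + 11 × 256 + 3 × 16 + 2 × 1
= 3145728 + 196608 + 20480 + 2816 + 48 + 2
= 3365682



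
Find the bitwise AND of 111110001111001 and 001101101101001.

AND: 1 only when both bits are 1
  111110001111001
& 001101101101001
-----------------
  001100001101001
Decimal: 31865 & 7017 = 6249



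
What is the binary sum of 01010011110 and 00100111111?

Add column by column from the right: bit + bit + carry-in; write the sum mod 2, carry 1 when the sum is 2 or 3.
carry:  00001111100
        01010011110
+       00100111111
-------------------
       001111011101
(the carry out of the leftmost column, 0, becomes the leading bit)
Decimal check:
  01010011110 = 512 + 128 + 16 + 8 + 4 + 2 = 670
  00100111111 = 256 + 32 + 16 + 8 + 4 + 2 + 1 = 319
  670 + 319 = 989, and 001111011101 = 512 + 256 + 128 + 64 + 16 + 8 + 4 + 1 = 989 ✓



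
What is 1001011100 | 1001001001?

OR: 1 when either bit is 1
  1001011100
| 1001001001
------------
  1001011101
Decimal: 604 | 585 = 605



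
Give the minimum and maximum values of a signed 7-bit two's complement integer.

For 7-bit two's complement:
Minimum: -2^6 = -64
Maximum: 2^6 - 1 = 63



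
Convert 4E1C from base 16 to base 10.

Expand by place value (powers of 16):
Digit values: E = 14, C = 12
4E1C = 4 × 16^3 + 14 × 16^2 + 1 × 16^1 + 12 × 16^0
= 4 × 4096 + 14 × 256 + 1 × 16 + 12 × 1
= 16384 + 3584 + 16 + 12
= 19996



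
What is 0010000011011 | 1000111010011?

OR: 1 when either bit is 1
  0010000011011
| 1000111010011
---------------
  1010111011011
Decimal: 1051 | 4563 = 5595



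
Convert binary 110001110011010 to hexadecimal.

Group into 4-bit nibbles from right:
  0110 = 6
  0011 = 3
  1001 = 9
  1010 = A
Result: 639A



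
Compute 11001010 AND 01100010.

AND: 1 only when both bits are 1
  11001010
& 01100010
----------
  01000010
Decimal: 202 & 98 = 66



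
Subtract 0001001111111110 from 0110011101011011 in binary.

Method 1 - Direct subtraction (column by column from the right: bit − bit − borrow-in; if negative, add 2 and borrow 1 from the next column):
borrow: 0010011111111000
        0110011101011011
-       0001001111111110
------------------------
        0101001101011101

Method 2 - Add two's complement:
Two's complement of 0001001111111110: invert → 1110110000000001, add 1 → 1110110000000010
  0110011101011011
+ 1110110000000010
------------------
 10101001101011101  (end carry out of the top bit = 1)
Discarding the end carry: 0101001101011101
Decimal check:
  0110011101011011 = 16384 + 8192 + 1024 + 512 + 256 + 64 + 16 + 8 + 2 + 1 = 26459
  0001001111111110 = 4096 + 512 + 256 + 128 + 64 + 32 + 16 + 8 + 4 + 2 = 5118
  26459 - 5118 = 21341, and 0101001101011101 = 16384 + 4096 + 512 + 256 + 64 + 16 + 8 + 4 + 1 = 21341 ✓



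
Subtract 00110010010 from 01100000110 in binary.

Method 1 - Direct subtraction (column by column from the right: bit − bit − borrow-in; if negative, add 2 and borrow 1 from the next column):
borrow: 01111100000
        01100000110
-       00110010010
-------------------
        00101110100

Method 2 - Add two's complement:
Two's complement of 00110010010: invert → 11001101101, add 1 → 11001101110
  01100000110
+ 11001101110
-------------
 100101110100  (end carry out of the top bit = 1)
Discarding the end carry: 00101110100
Decimal check:
  01100000110 = 512 + 256 + 4 + 2 = 774
  00110010010 = 256 + 128 + 16 + 2 = 402
  774 - 402 = 372, and 00101110100 = 256 + 64 + 32 + 16 + 4 = 372 ✓



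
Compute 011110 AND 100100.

AND: 1 only when both bits are 1
  011110
& 100100
--------
  000100
Decimal: 30 & 36 = 4



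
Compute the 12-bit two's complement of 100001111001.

Original (sign bit 1, negative): 100001111001
Step 1 - Invert all bits: 011110000110
Step 2 - Add 1: 011110000111
Verification: 100001111001 + 011110000111 = 1000000000000; discarding the end carry (carry out of the top bit) leaves the 12-bit value 000000000000, as required for x + (-x)



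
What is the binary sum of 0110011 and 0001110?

Add column by column from the right: bit + bit + carry-in; write the sum mod 2, carry 1 when the sum is 2 or 3.
carry:  1111100
        0110011
+       0001110
---------------
       01000001
(the carry out of the leftmost column, 0, becomes the leading bit)
Decimal check:
  0110011 = 32 + 16 + 2 + 1 = 51
  0001110 = 8 + 4 + 2 = 14
  51 + 14 = 65, and 01000001 = 64 + 1 = 65 ✓



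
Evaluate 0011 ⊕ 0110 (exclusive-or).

XOR: 1 when bits differ
  0011
^ 0110
------
  0101
Decimal: 3 ^ 6 = 5



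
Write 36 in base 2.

Using repeated division by 2:
36 ÷ 2 = 18 remainder 0
18 ÷ 2 = 9 remainder 0
9 ÷ 2 = 4 remainder 1
4 ÷ 2 = 2 remainder 0
2 ÷ 2 = 1 remainder 0
1 ÷ 2 = 0 remainder 1
Reading remainders bottom to top: 100100



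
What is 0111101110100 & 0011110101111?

AND: 1 only when both bits are 1
  0111101110100
& 0011110101111
---------------
  0011100100100
Decimal: 3956 & 1967 = 1828



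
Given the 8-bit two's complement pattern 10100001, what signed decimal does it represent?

Binary: 10100001
Sign bit: 1 (negative)
Invert: 01011110
Add 1:  01011111
Magnitude: 01011111 = 64 + 16 + 8 + 4 + 2 + 1 = 95
Value: -95



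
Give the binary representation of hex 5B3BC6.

Convert each hex digit to 4 bits:
  5 = 0101
  B = 1011
  3 = 0011
  B = 1011
  C = 1100
  6 = 0110
Concatenate: 010110110011101111000110



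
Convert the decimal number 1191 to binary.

Using repeated division by 2:
1191 ÷ 2 = 595 remainder 1
595 ÷ 2 = 297 remainder 1
297 ÷ 2 = 148 remainder 1
148 ÷ 2 = 74 remainder 0
74 ÷ 2 = 37 remainder 0
37 ÷ 2 = 18 remainder 1
18 ÷ 2 = 9 remainder 0
9 ÷ 2 = 4 remainder 1
4 ÷ 2 = 2 remainder 0
2 ÷ 2 = 1 remainder 0
1 ÷ 2 = 0 remainder 1
Reading remainders bottom to top: 10010100111



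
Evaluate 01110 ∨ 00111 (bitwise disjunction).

OR: 1 when either bit is 1
  01110
| 00111
-------
  01111
Decimal: 14 | 7 = 15



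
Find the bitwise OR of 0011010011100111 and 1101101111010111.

OR: 1 when either bit is 1
  0011010011100111
| 1101101111010111
------------------
  1111111111110111
Decimal: 13543 | 56279 = 65527



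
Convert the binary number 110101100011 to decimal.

Sum of powers of 2 for each 1-bit:
2^0 + 2^1 + 2^5 + 2^6 + 2^8 + 2^10 + 2^11
= 1 + 2 + 32 + 64 + 256 + 1024 + 2048
= 3427



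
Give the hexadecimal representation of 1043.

Using repeated division by 16 (digits 10–15 are A–F):
1043 ÷ 16 = 65 remainder 3
65 ÷ 16 = 4 remainder 1
4 ÷ 16 = 0 remainder 4
Reading remainders bottom to top: 413



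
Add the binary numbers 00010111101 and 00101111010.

Add column by column from the right: bit + bit + carry-in; write the sum mod 2, carry 1 when the sum is 2 or 3.
carry:  01111110000
        00010111101
+       00101111010
-------------------
       001000110111
(the carry out of the leftmost column, 0, becomes the leading bit)
Decimal check:
  00010111101 = 128 + 32 + 16 + 8 + 4 + 1 = 189
  00101111010 = 256 + 64 + 32 + 16 + 8 + 2 = 378
  189 + 378 = 567, and 001000110111 = 512 + 32 + 16 + 4 + 2 + 1 = 567 ✓



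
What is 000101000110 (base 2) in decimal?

Sum of powers of 2 for each 1-bit:
2^1 + 2^2 + 2^6 + 2^8
= 2 + 4 + 64 + 256
= 326



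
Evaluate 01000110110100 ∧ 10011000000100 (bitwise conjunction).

AND: 1 only when both bits are 1
  01000110110100
& 10011000000100
----------------
  00000000000100
Decimal: 4532 & 9732 = 4



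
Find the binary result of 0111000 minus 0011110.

Method 1 - Direct subtraction (column by column from the right: bit − bit − borrow-in; if negative, add 2 and borrow 1 from the next column):
borrow: 0111100
        0111000
-       0011110
---------------
        0011010

Method 2 - Add two's complement:
Two's complement of 0011110: invert → 1100001, add 1 → 1100010
  0111000
+ 1100010
---------
 10011010  (end carry out of the top bit = 1)
Discarding the end carry: 0011010
Decimal check:
  0111000 = 32 + 16 + 8 = 56
  0011110 = 16 + 8 + 4 + 2 = 30
  56 - 30 = 26, and 0011010 = 16 + 8 + 2 = 26 ✓



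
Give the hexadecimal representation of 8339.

Using repeated division by 16 (digits 10–15 are A–F):
8339 ÷ 16 = 521 remainder 3
521 ÷ 16 = 32 remainder 9
32 ÷ 16 = 2 remainder 0
2 ÷ 16 = 0 remainder 2
Reading remainders bottom to top: 2093



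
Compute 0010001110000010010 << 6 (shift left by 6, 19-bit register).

Original: 0010001110000010010 (decimal 72722)
Shift left by 6 positions
Append 6 zeros on the right and drop the 6 high bits that overflow the 19-bit width
Result: 1110000010010000000 (decimal 459904)
Equivalent: 72722 << 6 = 72722 × 2^6 = 4654208, truncated to 19 bits = 459904



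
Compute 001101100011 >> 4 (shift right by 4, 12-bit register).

Original: 001101100011 (decimal 867)
Shift right by 4 positions
Drop the 4 low bits; fill with zeros on the left
Result: 000000110110 (decimal 54)
Equivalent: 867 >> 4 = 867 ÷ 2^4 = 54



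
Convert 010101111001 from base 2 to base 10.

Sum of powers of 2 for each 1-bit:
2^0 + 2^3 + 2^4 + 2^5 + 2^6 + 2^8 + 2^10
= 1 + 8 + 16 + 32 + 64 + 256 + 1024
= 1401



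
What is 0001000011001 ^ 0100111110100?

XOR: 1 when bits differ
  0001000011001
^ 0100111110100
---------------
  0101111101101
Decimal: 537 ^ 2548 = 3053



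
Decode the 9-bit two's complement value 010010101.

Binary: 010010101
Sign bit: 0 (non-negative)
Read directly as an unsigned value:
010010101 = 128 + 16 + 4 + 1 = 149
Value: 149



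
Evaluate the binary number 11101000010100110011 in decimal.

Sum of powers of 2 for each 1-bit:
2^0 + 2^1 + 2^4 + 2^5 + 2^8 + 2^10 + 2^15 + 2^17 + 2^18 + 2^19
= 1 + 2 + 16 + 32 + 256 + 1024 + 32768 + 131072 + 262144 + 524288
= 951603



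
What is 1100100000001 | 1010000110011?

OR: 1 when either bit is 1
  1100100000001
| 1010000110011
---------------
  1110100110011
Decimal: 6401 | 5171 = 7475



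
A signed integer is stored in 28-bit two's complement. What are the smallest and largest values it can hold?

For 28-bit two's complement:
Minimum: -2^27 = -134217728
Maximum: 2^27 - 1 = 134217727



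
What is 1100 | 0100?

OR: 1 when either bit is 1
  1100
| 0100
------
  1100
Decimal: 12 | 4 = 12



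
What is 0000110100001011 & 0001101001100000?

AND: 1 only when both bits are 1
  0000110100001011
& 0001101001100000
------------------
  0000100000000000
Decimal: 3339 & 6752 = 2048



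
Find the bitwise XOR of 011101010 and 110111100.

XOR: 1 when bits differ
  011101010
^ 110111100
-----------
  101010110
Decimal: 234 ^ 444 = 342



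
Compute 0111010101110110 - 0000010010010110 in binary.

Method 1 - Direct subtraction (column by column from the right: bit − bit − borrow-in; if negative, add 2 and borrow 1 from the next column):
borrow: 0000000100000000
        0111010101110110
-       0000010010010110
------------------------
        0111000011100000

Method 2 - Add two's complement:
Two's complement of 0000010010010110: invert → 1111101101101001, add 1 → 1111101101101010
  0111010101110110
+ 1111101101101010
------------------
 10111000011100000  (end carry out of the top bit = 1)
Discarding the end carry: 0111000011100000
Decimal check:
  0111010101110110 = 16384 + 8192 + 4096 + 1024 + 256 + 64 + 32 + 16 + 4 + 2 = 30070
  0000010010010110 = 1024 + 128 + 16 + 4 + 2 = 1174
  30070 - 1174 = 28896, and 0111000011100000 = 16384 + 8192 + 4096 + 128 + 64 + 32 = 28896 ✓



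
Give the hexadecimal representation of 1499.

Using repeated division by 16 (digits 10–15 are A–F):
1499 ÷ 16 = 93 remainder 11 (B)
93 ÷ 16 = 5 remainder 13 (D)
5 ÷ 16 = 0 remainder 5
Reading remainders bottom to top: 5DB



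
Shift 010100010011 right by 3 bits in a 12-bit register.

Original: 010100010011 (decimal 1299)
Shift right by 3 positions
Drop the 3 low bits; fill with zeros on the left
Result: 000010100010 (decimal 162)
Equivalent: 1299 >> 3 = 1299 ÷ 2^3 = 162



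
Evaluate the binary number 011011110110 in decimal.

Sum of powers of 2 for each 1-bit:
2^1 + 2^2 + 2^4 + 2^5 + 2^6 + 2^7 + 2^9 + 2^10
= 2 + 4 + 16 + 32 + 64 + 128 + 512 + 1024
= 1782



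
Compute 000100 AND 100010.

AND: 1 only when both bits are 1
  000100
& 100010
--------
  000000
Decimal: 4 & 34 = 0



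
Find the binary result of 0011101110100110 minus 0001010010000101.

Method 1 - Direct subtraction (column by column from the right: bit − bit − borrow-in; if negative, add 2 and borrow 1 from the next column):
borrow: 0000100000000010
        0011101110100110
-       0001010010000101
------------------------
        0010011100100001

Method 2 - Add two's complement:
Two's complement of 0001010010000101: invert → 1110101101111010, add 1 → 1110101101111011
  0011101110100110
+ 1110101101111011
------------------
 10010011100100001  (end carry out of the top bit = 1)
Discarding the end carry: 0010011100100001
Decimal check:
  0011101110100110 = 8192 + 4096 + 2048 + 512 + 256 + 128 + 32 + 4 + 2 = 15270
  0001010010000101 = 4096 + 1024 + 128 + 4 + 1 = 5253
  15270 - 5253 = 10017, and 0010011100100001 = 8192 + 1024 + 512 + 256 + 32 + 1 = 10017 ✓



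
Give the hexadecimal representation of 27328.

Using repeated division by 16 (digits 10–15 are A–F):
27328 ÷ 16 = 1708 remainder 0
1708 ÷ 16 = 106 remainder 12 (C)
106 ÷ 16 = 6 remainder 10 (A)
6 ÷ 16 = 0 remainder 6
Reading remainders bottom to top: 6AC0



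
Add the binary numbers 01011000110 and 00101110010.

Add column by column from the right: bit + bit + carry-in; write the sum mod 2, carry 1 when the sum is 2 or 3.
carry:  11110001100
        01011000110
+       00101110010
-------------------
       010000111000
(the carry out of the leftmost column, 0, becomes the leading bit)
Decimal check:
  01011000110 = 512 + 128 + 64 + 4 + 2 = 710
  00101110010 = 256 + 64 + 32 + 16 + 2 = 370
  710 + 370 = 1080, and 010000111000 = 1024 + 32 + 16 + 8 = 1080 ✓



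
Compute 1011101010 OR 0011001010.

OR: 1 when either bit is 1
  1011101010
| 0011001010
------------
  1011101010
Decimal: 746 | 202 = 746



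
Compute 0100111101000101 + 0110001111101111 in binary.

Add column by column from the right: bit + bit + carry-in; write the sum mod 2, carry 1 when the sum is 2 or 3.
carry:  1001111110011110
        0100111101000101
+       0110001111101111
------------------------
       01011001100110100
(the carry out of the leftmost column, 0, becomes the leading bit)
Decimal check:
  0100111101000101 = 16384 + 2048 + 1024 + 512 + 256 + 64 + 4 + 1 = 20293
  0110001111101111 = 16384 + 8192 + 512 + 256 + 128 + 64 + 32 + 8 + 4 + 2 + 1 = 25583
  20293 + 25583 = 45876, and 01011001100110100 = 32768 + 8192 + 4096 + 512 + 256 + 32 + 16 + 4 = 45876 ✓



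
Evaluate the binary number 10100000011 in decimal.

Sum of powers of 2 for each 1-bit:
2^0 + 2^1 + 2^8 + 2^10
= 1 + 2 + 256 + 1024
= 1283



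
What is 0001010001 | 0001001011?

OR: 1 when either bit is 1
  0001010001
| 0001001011
------------
  0001011011
Decimal: 81 | 75 = 91



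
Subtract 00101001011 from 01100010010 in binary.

Method 1 - Direct subtraction (column by column from the right: bit − bit − borrow-in; if negative, add 2 and borrow 1 from the next column):
borrow: 01110011110
        01100010010
-       00101001011
-------------------
        00111000111

Method 2 - Add two's complement:
Two's complement of 00101001011: invert → 11010110100, add 1 → 11010110101
  01100010010
+ 11010110101
-------------
 100111000111  (end carry out of the top bit = 1)
Discarding the end carry: 00111000111
Decimal check:
  01100010010 = 512 + 256 + 16 + 2 = 786
  00101001011 = 256 + 64 + 8 + 2 + 1 = 331
  786 - 331 = 455, and 00111000111 = 256 + 128 + 64 + 4 + 2 + 1 = 455 ✓



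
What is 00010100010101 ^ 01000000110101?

XOR: 1 when bits differ
  00010100010101
^ 01000000110101
----------------
  01010100100000
Decimal: 1301 ^ 4149 = 5408



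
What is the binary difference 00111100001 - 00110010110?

Method 1 - Direct subtraction (column by column from the right: bit − bit − borrow-in; if negative, add 2 and borrow 1 from the next column):
borrow: 00000111100
        00111100001
-       00110010110
-------------------
        00001001011

Method 2 - Add two's complement:
Two's complement of 00110010110: invert → 11001101001, add 1 → 11001101010
  00111100001
+ 11001101010
-------------
 100001001011  (end carry out of the top bit = 1)
Discarding the end carry: 00001001011
Decimal check:
  00111100001 = 256 + 128 + 64 + 32 + 1 = 481
  00110010110 = 256 + 128 + 16 + 4 + 2 = 406
  481 - 406 = 75, and 00001001011 = 64 + 8 + 2 + 1 = 75 ✓



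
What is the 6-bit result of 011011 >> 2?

Original: 011011 (decimal 27)
Shift right by 2 positions
Drop the 2 low bits; fill with zeros on the left
Result: 000110 (decimal 6)
Equivalent: 27 >> 2 = 27 ÷ 2^2 = 6



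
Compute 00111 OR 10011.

OR: 1 when either bit is 1
  00111
| 10011
-------
  10111
Decimal: 7 | 19 = 23



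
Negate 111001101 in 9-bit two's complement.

Original (sign bit 1, negative): 111001101
Step 1 - Invert all bits: 000110010
Step 2 - Add 1: 000110011
Verification: 111001101 + 000110011 = 1000000000; discarding the end carry (carry out of the top bit) leaves the 9-bit value 000000000, as required for x + (-x)



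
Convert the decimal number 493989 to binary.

Using repeated division by 2:
493989 ÷ 2 = 246994 remainder 1
246994 ÷ 2 = 123497 remainder 0
123497 ÷ 2 = 61748 remainder 1
61748 ÷ 2 = 30874 remainder 0
30874 ÷ 2 = 15437 remainder 0
15437 ÷ 2 = 7718 remainder 1
7718 ÷ 2 = 3859 remainder 0
3859 ÷ 2 = 1929 remainder 1
1929 ÷ 2 = 964 remainder 1
964 ÷ 2 = 482 remainder 0
482 ÷ 2 = 241 remainder 0
241 ÷ 2 = 120 remainder 1
120 ÷ 2 = 60 remainder 0
60 ÷ 2 = 30 remainder 0
30 ÷ 2 = 15 remainder 0
15 ÷ 2 = 7 remainder 1
7 ÷ 2 = 3 remainder 1
3 ÷ 2 = 1 remainder 1
1 ÷ 2 = 0 remainder 1
Reading remainders bottom to top: 1111000100110100101



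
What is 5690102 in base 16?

Using repeated division by 16 (digits 10–15 are A–F):
5690102 ÷ 16 = 355631 remainder 6
355631 ÷ 16 = 22226 remainder 15 (F)
22226 ÷ 16 = 1389 remainder 2
1389 ÷ 16 = 86 remainder 13 (D)
86 ÷ 16 = 5 remainder 6
5 ÷ 16 = 0 remainder 5
Reading remainders bottom to top: 56D2F6



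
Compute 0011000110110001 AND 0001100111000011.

AND: 1 only when both bits are 1
  0011000110110001
& 0001100111000011
------------------
  0001000110000001
Decimal: 12721 & 6595 = 4481



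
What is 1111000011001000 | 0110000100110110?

OR: 1 when either bit is 1
  1111000011001000
| 0110000100110110
------------------
  1111000111111110
Decimal: 61640 | 24886 = 61950



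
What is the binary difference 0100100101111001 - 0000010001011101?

Method 1 - Direct subtraction (column by column from the right: bit − bit − borrow-in; if negative, add 2 and borrow 1 from the next column):
borrow: 0000100000111000
        0100100101111001
-       0000010001011101
------------------------
        0100010100011100

Method 2 - Add two's complement:
Two's complement of 0000010001011101: invert → 1111101110100010, add 1 → 1111101110100011
  0100100101111001
+ 1111101110100011
------------------
 10100010100011100  (end carry out of the top bit = 1)
Discarding the end carry: 0100010100011100
Decimal check:
  0100100101111001 = 16384 + 2048 + 256 + 64 + 32 + 16 + 8 + 1 = 18809
  0000010001011101 = 1024 + 64 + 16 + 8 + 4 + 1 = 1117
  18809 - 1117 = 17692, and 0100010100011100 = 16384 + 1024 + 256 + 16 + 8 + 4 = 17692 ✓



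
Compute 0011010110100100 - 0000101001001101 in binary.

Method 1 - Direct subtraction (column by column from the right: bit − bit − borrow-in; if negative, add 2 and borrow 1 from the next column):
borrow: 0001010010111110
        0011010110100100
-       0000101001001101
------------------------
        0010101101010111

Method 2 - Add two's complement:
Two's complement of 0000101001001101: invert → 1111010110110010, add 1 → 1111010110110011
  0011010110100100
+ 1111010110110011
------------------
 10010101101010111  (end carry out of the top bit = 1)
Discarding the end carry: 0010101101010111
Decimal check:
  0011010110100100 = 8192 + 4096 + 1024 + 256 + 128 + 32 + 4 = 13732
  0000101001001101 = 2048 + 512 + 64 + 8 + 4 + 1 = 2637
  13732 - 2637 = 11095, and 0010101101010111 = 8192 + 2048 + 512 + 256 + 64 + 16 + 4 + 2 + 1 = 11095 ✓



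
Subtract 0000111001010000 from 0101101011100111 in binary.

Method 1 - Direct subtraction (column by column from the right: bit − bit − borrow-in; if negative, add 2 and borrow 1 from the next column):
borrow: 0001100000100000
        0101101011100111
-       0000111001010000
------------------------
        0100110010010111

Method 2 - Add two's complement:
Two's complement of 0000111001010000: invert → 1111000110101111, add 1 → 1111000110110000
  0101101011100111
+ 1111000110110000
------------------
 10100110010010111  (end carry out of the top bit = 1)
Discarding the end carry: 0100110010010111
Decimal check:
  0101101011100111 = 16384 + 4096 + 2048 + 512 + 128 + 64 + 32 + 4 + 2 + 1 = 23271
  0000111001010000 = 2048 + 1024 + 512 + 64 + 16 = 3664
  23271 - 3664 = 19607, and 0100110010010111 = 16384 + 2048 + 1024 + 128 + 16 + 4 + 2 + 1 = 19607 ✓



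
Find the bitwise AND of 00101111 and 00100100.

AND: 1 only when both bits are 1
  00101111
& 00100100
----------
  00100100
Decimal: 47 & 36 = 36



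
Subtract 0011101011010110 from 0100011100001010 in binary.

Method 1 - Direct subtraction (column by column from the right: bit − bit − borrow-in; if negative, add 2 and borrow 1 from the next column):
borrow: 0111000111101000
        0100011100001010
-       0011101011010110
------------------------
        0000110000110100

Method 2 - Add two's complement:
Two's complement of 0011101011010110: invert → 1100010100101001, add 1 → 1100010100101010
  0100011100001010
+ 1100010100101010
------------------
 10000110000110100  (end carry out of the top bit = 1)
Discarding the end carry: 0000110000110100
Decimal check:
  0100011100001010 = 16384 + 1024 + 512 + 256 + 8 + 2 = 18186
  0011101011010110 = 8192 + 4096 + 2048 + 512 + 128 + 64 + 16 + 4 + 2 = 15062
  18186 - 15062 = 3124, and 0000110000110100 = 2048 + 1024 + 32 + 16 + 4 = 3124 ✓



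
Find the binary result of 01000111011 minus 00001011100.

Method 1 - Direct subtraction (column by column from the right: bit − bit − borrow-in; if negative, add 2 and borrow 1 from the next column):
borrow: 01110111000
        01000111011
-       00001011100
-------------------
        00111011111

Method 2 - Add two's complement:
Two's complement of 00001011100: invert → 11110100011, add 1 → 11110100100
  01000111011
+ 11110100100
-------------
 100111011111  (end carry out of the top bit = 1)
Discarding the end carry: 00111011111
Decimal check:
  01000111011 = 512 + 32 + 16 + 8 + 2 + 1 = 571
  00001011100 = 64 + 16 + 8 + 4 = 92
  571 - 92 = 479, and 00111011111 = 256 + 128 + 64 + 16 + 8 + 4 + 2 + 1 = 479 ✓



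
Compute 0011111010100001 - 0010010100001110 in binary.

Method 1 - Direct subtraction (column by column from the right: bit − bit − borrow-in; if negative, add 2 and borrow 1 from the next column):
borrow: 0000001000111100
        0011111010100001
-       0010010100001110
------------------------
        0001100110010011

Method 2 - Add two's complement:
Two's complement of 0010010100001110: invert → 1101101011110001, add 1 → 1101101011110010
  0011111010100001
+ 1101101011110010
------------------
 10001100110010011  (end carry out of the top bit = 1)
Discarding the end carry: 0001100110010011
Decimal check:
  0011111010100001 = 8192 + 4096 + 2048 + 1024 + 512 + 128 + 32 + 1 = 16033
  0010010100001110 = 8192 + 1024 + 256 + 8 + 4 + 2 = 9486
  16033 - 9486 = 6547, and 0001100110010011 = 4096 + 2048 + 256 + 128 + 16 + 2 + 1 = 6547 ✓



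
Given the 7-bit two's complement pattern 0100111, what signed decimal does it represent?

Binary: 0100111
Sign bit: 0 (non-negative)
Read directly as an unsigned value:
0100111 = 32 + 4 + 2 + 1 = 39
Value: 39



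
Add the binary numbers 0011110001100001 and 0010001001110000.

Add column by column from the right: bit + bit + carry-in; write the sum mod 2, carry 1 when the sum is 2 or 3.
carry:  0100000011000000
        0011110001100001
+       0010001001110000
------------------------
       00101111011010001
(the carry out of the leftmost column, 0, becomes the leading bit)
Decimal check:
  0011110001100001 = 8192 + 4096 + 2048 + 1024 + 64 + 32 + 1 = 15457
  0010001001110000 = 8192 + 512 + 64 + 32 + 16 = 8816
  15457 + 8816 = 24273, and 00101111011010001 = 16384 + 4096 + 2048 + 1024 + 512 + 128 + 64 + 16 + 1 = 24273 ✓



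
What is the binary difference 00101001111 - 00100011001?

Method 1 - Direct subtraction (column by column from the right: bit − bit − borrow-in; if negative, add 2 and borrow 1 from the next column):
borrow: 00001100000
        00101001111
-       00100011001
-------------------
        00000110110

Method 2 - Add two's complement:
Two's complement of 00100011001: invert → 11011100110, add 1 → 11011100111
  00101001111
+ 11011100111
-------------
 100000110110  (end carry out of the top bit = 1)
Discarding the end carry: 00000110110
Decimal check:
  00101001111 = 256 + 64 + 8 + 4 + 2 + 1 = 335
  00100011001 = 256 + 16 + 8 + 1 = 281
  335 - 281 = 54, and 00000110110 = 32 + 16 + 4 + 2 = 54 ✓



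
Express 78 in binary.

Using repeated division by 2:
78 ÷ 2 = 39 remainder 0
39 ÷ 2 = 19 remainder 1
19 ÷ 2 = 9 remainder 1
9 ÷ 2 = 4 remainder 1
4 ÷ 2 = 2 remainder 0
2 ÷ 2 = 1 remainder 0
1 ÷ 2 = 0 remainder 1
Reading remainders bottom to top: 1001110



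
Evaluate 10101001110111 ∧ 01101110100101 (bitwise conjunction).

AND: 1 only when both bits are 1
  10101001110111
& 01101110100101
----------------
  00101000100101
Decimal: 10871 & 7077 = 2597



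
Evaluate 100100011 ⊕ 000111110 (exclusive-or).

XOR: 1 when bits differ
  100100011
^ 000111110
-----------
  100011101
Decimal: 291 ^ 62 = 285



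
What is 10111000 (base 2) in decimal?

Sum of powers of 2 for each 1-bit:
2^3 + 2^4 + 2^5 + 2^7
= 8 + 16 + 32 + 128
= 184



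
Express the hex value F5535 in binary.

Convert each hex digit to 4 bits:
  F = 1111
  5 = 0101
  5 = 0101
  3 = 0011
  5 = 0101
Concatenate: 11110101010100110101



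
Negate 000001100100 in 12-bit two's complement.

Original: 000001100100
Step 1 - Invert all bits: 111110011011
Step 2 - Add 1: 111110011100
Verification: 000001100100 + 111110011100 = 1000000000000; discarding the end carry (carry out of the top bit) leaves the 12-bit value 000000000000, as required for x + (-x)



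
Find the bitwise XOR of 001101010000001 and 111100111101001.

XOR: 1 when bits differ
  001101010000001
^ 111100111101001
-----------------
  110001101101000
Decimal: 6785 ^ 31209 = 25448



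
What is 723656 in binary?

Using repeated division by 2:
723656 ÷ 2 = 361828 remainder 0
361828 ÷ 2 = 180914 remainder 0
180914 ÷ 2 = 90457 remainder 0
90457 ÷ 2 = 45228 remainder 1
45228 ÷ 2 = 22614 remainder 0
22614 ÷ 2 = 11307 remainder 0
11307 ÷ 2 = 5653 remainder 1
5653 ÷ 2 = 2826 remainder 1
2826 ÷ 2 = 1413 remainder 0
1413 ÷ 2 = 706 remainder 1
706 ÷ 2 = 353 remainder 0
353 ÷ 2 = 176 remainder 1
176 ÷ 2 = 88 remainder 0
88 ÷ 2 = 44 remainder 0
44 ÷ 2 = 22 remainder 0
22 ÷ 2 = 11 remainder 0
11 ÷ 2 = 5 remainder 1
5 ÷ 2 = 2 remainder 1
2 ÷ 2 = 1 remainder 0
1 ÷ 2 = 0 remainder 1
Reading remainders bottom to top: 10110000101011001000



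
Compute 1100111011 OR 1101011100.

OR: 1 when either bit is 1
  1100111011
| 1101011100
------------
  1101111111
Decimal: 827 | 860 = 895



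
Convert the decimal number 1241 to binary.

Using repeated division by 2:
1241 ÷ 2 = 620 remainder 1
620 ÷ 2 = 310 remainder 0
310 ÷ 2 = 155 remainder 0
155 ÷ 2 = 77 remainder 1
77 ÷ 2 = 38 remainder 1
38 ÷ 2 = 19 remainder 0
19 ÷ 2 = 9 remainder 1
9 ÷ 2 = 4 remainder 1
4 ÷ 2 = 2 remainder 0
2 ÷ 2 = 1 remainder 0
1 ÷ 2 = 0 remainder 1
Reading remainders bottom to top: 10011011001



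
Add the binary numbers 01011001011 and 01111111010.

Add column by column from the right: bit + bit + carry-in; write the sum mod 2, carry 1 when the sum is 2 or 3.
carry:  11111110100
        01011001011
+       01111111010
-------------------
       011011000101
(the carry out of the leftmost column, 0, becomes the leading bit)
Decimal check:
  01011001011 = 512 + 128 + 64 + 8 + 2 + 1 = 715
  01111111010 = 512 + 256 + 128 + 64 + 32 + 16 + 8 + 2 = 1018
  715 + 1018 = 1733, and 011011000101 = 1024 + 512 + 128 + 64 + 4 + 1 = 1733 ✓



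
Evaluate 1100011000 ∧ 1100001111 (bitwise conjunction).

AND: 1 only when both bits are 1
  1100011000
& 1100001111
------------
  1100001000
Decimal: 792 & 783 = 776



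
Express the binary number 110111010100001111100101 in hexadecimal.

Group into 4-bit nibbles from right:
  1101 = D
  1101 = D
  0100 = 4
  0011 = 3
  1110 = E
  0101 = 5
Result: DD43E5

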